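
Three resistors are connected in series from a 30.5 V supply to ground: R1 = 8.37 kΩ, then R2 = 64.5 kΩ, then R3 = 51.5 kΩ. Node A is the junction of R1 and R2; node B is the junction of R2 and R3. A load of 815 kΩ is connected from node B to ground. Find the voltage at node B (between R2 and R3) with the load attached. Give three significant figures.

At node B, R3 is in parallel with the load: R3‖R_L = 48.44 kΩ.
Below node A the resistance is R2 + (R3‖R_L) = 112.9 kΩ, so V_A = 30.5 × 112.9/121.3 = 28.40 V.
Then V_B = V_A × (R3‖R_L)/(R2 + R3‖R_L) = 28.40 × 48.44/112.9 = 12.2 V.

V ≈ 12.2 V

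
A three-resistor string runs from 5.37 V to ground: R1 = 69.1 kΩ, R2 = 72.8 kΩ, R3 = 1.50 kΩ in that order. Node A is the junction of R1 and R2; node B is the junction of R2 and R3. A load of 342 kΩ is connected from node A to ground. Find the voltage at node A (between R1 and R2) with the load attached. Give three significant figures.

Below node A the series string R2+R3 = 74.30 kΩ sits in parallel with the 342 kΩ load: 61.04 kΩ.
V_A = 5.37 × 61.04/(69.1 + 61.04) = 2.52 V.

V ≈ 2.52 V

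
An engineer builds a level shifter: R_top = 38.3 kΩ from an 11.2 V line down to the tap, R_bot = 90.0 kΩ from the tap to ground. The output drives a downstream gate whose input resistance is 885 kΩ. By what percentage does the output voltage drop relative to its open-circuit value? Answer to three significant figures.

2.95 %

The divider's output (Thévenin) resistance is R_top‖R_bot = 26.87 kΩ.
Fractional drop under load = R_th/(R_th + R_L) = 26.87 / (26.87 + 885) = 0.02946.
So the output falls by 2.95 %.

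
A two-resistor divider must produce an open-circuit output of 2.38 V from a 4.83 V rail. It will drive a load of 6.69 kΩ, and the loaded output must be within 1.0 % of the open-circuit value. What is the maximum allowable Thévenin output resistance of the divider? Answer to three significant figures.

R_th ≤ 67.6 Ω

Loading drop = R_th/(R_th + R_L) ≤ 0.0100, so R_th ≤ R_L · ε/(1−ε) = 6.69 kΩ × 0.0100/0.9900 = 67.6 Ω.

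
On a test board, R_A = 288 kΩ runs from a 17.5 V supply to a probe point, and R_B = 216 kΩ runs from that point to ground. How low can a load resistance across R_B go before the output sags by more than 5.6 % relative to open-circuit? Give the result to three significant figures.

R_L(min) ≈ 2.08 MΩ

Output resistance R_th = R_A‖R_B = (288 × 216)/504.0 = 123.4 kΩ.
The fractional drop is R_th/(R_th + R_L); requiring this ≤ 0.0560 gives R_L ≥ R_th(1/0.0560 − 1) = 123.4 × 16.86 = 2.08 MΩ.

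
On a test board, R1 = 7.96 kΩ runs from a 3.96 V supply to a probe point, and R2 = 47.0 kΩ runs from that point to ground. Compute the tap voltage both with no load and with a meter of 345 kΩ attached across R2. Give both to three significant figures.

Unloaded: 3.39 V; loaded: 3.32 V

Open-circuit: V = 3.96 × 47.0/(7.96 + 47.0) = 3.39 V.
With the load, R2 becomes R2‖R_L = 41.36 kΩ, so V = 3.96 × 41.36/49.32 = 3.32 V.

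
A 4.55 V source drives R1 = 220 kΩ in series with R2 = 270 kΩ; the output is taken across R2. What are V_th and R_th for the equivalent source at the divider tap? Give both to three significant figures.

V_th is the open-circuit tap voltage: 4.55 × 270/(220 + 270) = 2.51 V.
With the supply zeroed, R1 and R2 appear in parallel from the tap: R_th = R1‖R2 = (220 × 270)/490.0 = 121 kΩ.

V_th = 2.51 V, R_th = 121 kΩ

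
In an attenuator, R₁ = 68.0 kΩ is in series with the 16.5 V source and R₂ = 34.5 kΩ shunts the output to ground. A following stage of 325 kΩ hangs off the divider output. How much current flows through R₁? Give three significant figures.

R₂‖R_L = 31.19 kΩ, so the source sees R₁ + R₂‖R_L = 99.19 kΩ.
I = 16.5 V / 99.19 kΩ = 0.166 mA.

I ≈ 0.166 mA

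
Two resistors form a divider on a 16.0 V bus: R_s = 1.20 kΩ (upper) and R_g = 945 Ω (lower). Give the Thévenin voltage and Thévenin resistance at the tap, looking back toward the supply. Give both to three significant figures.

V_th is the open-circuit tap voltage: 16.0 × 945/(1200 + 945) = 7.05 V.
With the supply zeroed, R_s and R_g appear in parallel from the tap: R_th = R_s‖R_g = (1200 × 945)/2145 = 529 Ω.

V_th = 7.05 V, R_th = 529 Ω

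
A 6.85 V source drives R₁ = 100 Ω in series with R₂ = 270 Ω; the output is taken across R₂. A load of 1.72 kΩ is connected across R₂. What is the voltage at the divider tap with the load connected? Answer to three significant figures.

V_out ≈ 4.80 V

The load sits in parallel with R₂: R₂‖R_L = (270 × 1720) / (270 + 1720) = 233.4 Ω.
V_out = 6.85 × 233.4 / (100 + 233.4) = 6.85 × 233.4/333.4 = 4.80 V.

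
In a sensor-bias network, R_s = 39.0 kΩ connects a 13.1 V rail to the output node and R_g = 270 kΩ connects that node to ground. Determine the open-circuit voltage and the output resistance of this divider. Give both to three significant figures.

V_th is the open-circuit tap voltage: 13.1 × 270/(39.0 + 270) = 11.4 V.
With the supply zeroed, R_s and R_g appear in parallel from the tap: R_th = R_s‖R_g = (39.0 × 270)/309.0 = 34.1 kΩ.

V_th = 11.4 V, R_th = 34.1 kΩ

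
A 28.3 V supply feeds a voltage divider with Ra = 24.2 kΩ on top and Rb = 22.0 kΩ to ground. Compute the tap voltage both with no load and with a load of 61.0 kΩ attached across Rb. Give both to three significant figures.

Open-circuit: V = 28.3 × 22.0/(24.2 + 22.0) = 13.5 V.
With the load, Rb becomes Rb‖R_L = 16.17 kΩ, so V = 28.3 × 16.17/40.37 = 11.3 V.

Unloaded: 13.5 V; loaded: 11.3 V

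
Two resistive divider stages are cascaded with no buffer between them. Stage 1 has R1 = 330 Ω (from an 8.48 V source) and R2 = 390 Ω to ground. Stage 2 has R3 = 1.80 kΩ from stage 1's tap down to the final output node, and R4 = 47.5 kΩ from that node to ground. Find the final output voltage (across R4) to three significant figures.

V_out ≈ 4.41 V

Stage 2 presents R3+R4 = 49300 Ω as a load on stage 1's tap.
Stage 1's lower leg becomes R2‖(R3+R4) = 386.9 Ω, so V_mid = 8.48 × 386.9/716.9 = 4.577 V.
Stage 2 is itself unloaded: V_out = V_mid × R4/(R3+R4) = 4.577 × 47500/49300 = 4.41 V.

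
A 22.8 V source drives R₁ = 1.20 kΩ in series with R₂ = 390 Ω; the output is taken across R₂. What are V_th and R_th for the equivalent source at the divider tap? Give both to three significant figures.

V_th = 5.59 V, R_th = 294 Ω

V_th is the open-circuit tap voltage: 22.8 × 390/(1200 + 390) = 5.59 V.
With the supply zeroed, R₁ and R₂ appear in parallel from the tap: R_th = R₁‖R₂ = (1200 × 390)/1590 = 294 Ω.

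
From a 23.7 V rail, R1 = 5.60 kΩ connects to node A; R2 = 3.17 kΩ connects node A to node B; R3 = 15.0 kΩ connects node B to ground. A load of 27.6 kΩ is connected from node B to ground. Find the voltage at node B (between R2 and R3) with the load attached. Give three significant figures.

V ≈ 12.5 V

At node B, R3 is in parallel with the load: R3‖R_L = 9.718 kΩ.
Below node A the resistance is R2 + (R3‖R_L) = 12.89 kΩ, so V_A = 23.7 × 12.89/18.49 = 16.52 V.
Then V_B = V_A × (R3‖R_L)/(R2 + R3‖R_L) = 16.52 × 9.718/12.89 = 12.5 V.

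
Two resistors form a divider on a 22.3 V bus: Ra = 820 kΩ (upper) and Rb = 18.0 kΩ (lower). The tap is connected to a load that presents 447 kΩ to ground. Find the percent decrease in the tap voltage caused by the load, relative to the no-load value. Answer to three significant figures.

3.79 %

The divider's output (Thévenin) resistance is Ra‖Rb = 17.61 kΩ.
Fractional drop under load = R_th/(R_th + R_L) = 17.61 / (17.61 + 447) = 0.03791.
So the output falls by 3.79 %.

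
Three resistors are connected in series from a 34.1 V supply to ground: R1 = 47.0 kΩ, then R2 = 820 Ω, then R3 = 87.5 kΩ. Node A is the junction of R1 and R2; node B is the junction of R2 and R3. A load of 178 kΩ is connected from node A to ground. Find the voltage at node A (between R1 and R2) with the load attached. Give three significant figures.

Below node A the series string R2+R3 = 88320 Ω sits in parallel with the 178000 Ω load: 59030 Ω.
V_A = 34.1 × 59030/(47000 + 59030) = 19.0 V.

V ≈ 19.0 V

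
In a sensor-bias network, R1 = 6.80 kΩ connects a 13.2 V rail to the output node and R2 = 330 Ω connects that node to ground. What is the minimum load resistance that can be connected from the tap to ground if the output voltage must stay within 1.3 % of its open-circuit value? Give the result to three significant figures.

Output resistance R_th = R1‖R2 = (6800 × 330)/7130 = 314.7 Ω.
The fractional drop is R_th/(R_th + R_L); requiring this ≤ 0.0130 gives R_L ≥ R_th(1/0.0130 − 1) = 314.7 × 75.92 = 23.9 kΩ.

R_L(min) ≈ 23.9 kΩ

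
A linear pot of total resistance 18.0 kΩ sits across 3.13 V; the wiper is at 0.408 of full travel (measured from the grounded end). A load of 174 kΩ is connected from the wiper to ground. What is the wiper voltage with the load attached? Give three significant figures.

V ≈ 1.25 V

The wiper splits the pot into (1−α)R = 10.66 kΩ above and αR = 7.344 kΩ below.
Lower section ‖ load = 7.047 kΩ.
V_wiper = 3.13 × 7.047/(10.66 + 7.047) = 1.25 V.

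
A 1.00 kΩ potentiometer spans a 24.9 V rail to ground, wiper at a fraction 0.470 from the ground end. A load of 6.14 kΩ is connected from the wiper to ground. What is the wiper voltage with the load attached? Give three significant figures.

V ≈ 11.2 V

The wiper splits the pot into (1−α)R = 530.0 Ω above and αR = 470.0 Ω below.
Lower section ‖ load = 436.6 Ω.
V_wiper = 24.9 × 436.6/(530.0 + 436.6) = 11.2 V.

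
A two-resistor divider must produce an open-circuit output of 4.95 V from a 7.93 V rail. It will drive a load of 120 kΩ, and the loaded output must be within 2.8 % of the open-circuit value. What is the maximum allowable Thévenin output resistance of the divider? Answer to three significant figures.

Loading drop = R_th/(R_th + R_L) ≤ 0.0280, so R_th ≤ R_L · ε/(1−ε) = 120 kΩ × 0.0280/0.9720 = 3.46 kΩ.

R_th ≤ 3.46 kΩ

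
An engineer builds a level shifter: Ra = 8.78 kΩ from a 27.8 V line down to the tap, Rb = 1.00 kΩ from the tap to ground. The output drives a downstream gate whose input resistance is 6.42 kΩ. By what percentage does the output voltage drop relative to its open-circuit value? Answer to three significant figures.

Unloaded V = 27.8 × 1.00/9.780 = 2.8425 V.
Loaded: Rb‖R_L = 0.8652 kΩ, giving V = 27.8 × 0.8652/9.645 = 2.4938 V.
Drop = (2.8425 − 2.4938) / 2.8425 = 12.3 %.

12.3 %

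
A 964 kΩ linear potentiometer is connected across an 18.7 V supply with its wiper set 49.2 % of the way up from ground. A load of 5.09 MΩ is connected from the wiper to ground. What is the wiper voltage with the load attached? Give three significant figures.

V ≈ 8.78 V

The wiper splits the pot into (1−α)R = 489.7 kΩ above and αR = 474.3 kΩ below.
Lower section ‖ load = 433.9 kΩ.
V_wiper = 18.7 × 433.9/(489.7 + 433.9) = 8.78 V.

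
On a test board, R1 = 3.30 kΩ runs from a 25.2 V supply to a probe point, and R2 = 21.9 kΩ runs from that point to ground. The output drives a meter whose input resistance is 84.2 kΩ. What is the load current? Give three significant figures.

R2‖R_L = 17.38 kΩ; V_out = 25.2 × 17.38/20.68 = 21.18 V.
I_L = V_out / R_L = 21.18 / 84.2 kΩ = 0.252 mA.

I_L ≈ 0.252 mA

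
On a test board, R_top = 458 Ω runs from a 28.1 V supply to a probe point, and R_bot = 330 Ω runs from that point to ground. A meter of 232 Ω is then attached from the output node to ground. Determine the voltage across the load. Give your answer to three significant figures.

V_out ≈ 6.44 V

The load sits in parallel with R_bot: R_bot‖R_L = (330 × 232) / (330 + 232) = 136.2 Ω.
V_out = 28.1 × 136.2 / (458 + 136.2) = 28.1 × 136.2/594.2 = 6.44 V.
(Unloaded it would have been 11.8 V.)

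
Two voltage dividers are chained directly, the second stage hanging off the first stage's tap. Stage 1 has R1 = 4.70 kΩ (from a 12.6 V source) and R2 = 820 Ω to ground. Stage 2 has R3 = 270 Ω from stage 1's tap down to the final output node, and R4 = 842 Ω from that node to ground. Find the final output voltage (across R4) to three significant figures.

V_out ≈ 0.871 V

Stage 2 presents R3+R4 = 1112 Ω as a load on stage 1's tap.
Stage 1's lower leg becomes R2‖(R3+R4) = 472.0 Ω, so V_mid = 12.6 × 472.0/5172 = 1.150 V.
Stage 2 is itself unloaded: V_out = V_mid × R4/(R3+R4) = 1.150 × 842/1112 = 0.871 V.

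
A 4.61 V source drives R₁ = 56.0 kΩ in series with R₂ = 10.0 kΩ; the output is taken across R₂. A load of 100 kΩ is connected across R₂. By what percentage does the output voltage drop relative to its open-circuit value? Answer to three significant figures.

The divider's output (Thévenin) resistance is R₁‖R₂ = 8.485 kΩ.
Fractional drop under load = R_th/(R_th + R_L) = 8.485 / (8.485 + 100) = 0.07821.
So the output falls by 7.82 %.

7.82 %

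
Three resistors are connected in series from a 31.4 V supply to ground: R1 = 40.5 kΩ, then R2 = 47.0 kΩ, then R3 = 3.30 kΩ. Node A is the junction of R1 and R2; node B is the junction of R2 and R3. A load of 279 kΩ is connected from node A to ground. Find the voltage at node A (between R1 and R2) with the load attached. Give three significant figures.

V ≈ 16.1 V

Below node A the series string R2+R3 = 50.30 kΩ sits in parallel with the 279 kΩ load: 42.62 kΩ.
V_A = 31.4 × 42.62/(40.5 + 42.62) = 16.1 V.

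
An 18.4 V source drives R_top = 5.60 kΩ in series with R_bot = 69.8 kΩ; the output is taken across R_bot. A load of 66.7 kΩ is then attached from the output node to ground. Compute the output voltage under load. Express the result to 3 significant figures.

V_out ≈ 15.8 V

The load sits in parallel with R_bot: R_bot‖R_L = (69.8 × 66.7) / (69.8 + 66.7) = 34.11 kΩ.
V_out = 18.4 × 34.11 / (5.60 + 34.11) = 18.4 × 34.11/39.71 = 15.8 V.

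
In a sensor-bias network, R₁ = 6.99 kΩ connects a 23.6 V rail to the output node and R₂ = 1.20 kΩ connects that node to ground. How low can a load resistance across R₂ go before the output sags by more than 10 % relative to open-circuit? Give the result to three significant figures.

R_L(min) ≈ 9.22 kΩ

Output resistance R_th = R₁‖R₂ = (6.99 × 1.20)/8.190 = 1.024 kΩ.
The fractional drop is R_th/(R_th + R_L); requiring this ≤ 0.100 gives R_L ≥ R_th(1/0.100 − 1) = 1.024 × 9.000 = 9.22 kΩ.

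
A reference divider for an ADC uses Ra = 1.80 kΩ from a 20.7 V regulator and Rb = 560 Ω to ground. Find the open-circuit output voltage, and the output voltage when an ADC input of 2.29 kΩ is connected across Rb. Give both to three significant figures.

Unloaded: 4.91 V; loaded: 4.14 V

Open-circuit: V = 20.7 × 560/(1800 + 560) = 4.91 V.
With the load, Rb becomes Rb‖R_L = 450.0 Ω, so V = 20.7 × 450.0/2250 = 4.14 V.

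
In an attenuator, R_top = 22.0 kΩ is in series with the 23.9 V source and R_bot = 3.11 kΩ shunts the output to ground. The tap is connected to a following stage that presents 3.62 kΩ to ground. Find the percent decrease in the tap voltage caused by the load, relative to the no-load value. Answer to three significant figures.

42.9 %

The divider's output (Thévenin) resistance is R_top‖R_bot = 2.725 kΩ.
Fractional drop under load = R_th/(R_th + R_L) = 2.725 / (2.725 + 3.62) = 0.4295.
So the output falls by 42.9 %.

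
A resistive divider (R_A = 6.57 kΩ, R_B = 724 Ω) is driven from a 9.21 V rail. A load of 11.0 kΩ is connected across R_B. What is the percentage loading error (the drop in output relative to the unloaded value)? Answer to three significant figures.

The divider's output (Thévenin) resistance is R_A‖R_B = 652.1 Ω.
Fractional drop under load = R_th/(R_th + R_L) = 652.1 / (652.1 + 11000) = 0.05597.
So the output falls by 5.60 %.

5.60 %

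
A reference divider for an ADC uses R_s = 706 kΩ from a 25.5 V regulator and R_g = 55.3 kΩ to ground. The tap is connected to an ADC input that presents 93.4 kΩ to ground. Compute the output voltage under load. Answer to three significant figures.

The load sits in parallel with R_g: R_g‖R_L = (55.3 × 93.4) / (55.3 + 93.4) = 34.73 kΩ.
V_out = 25.5 × 34.73 / (706 + 34.73) = 25.5 × 34.73/740.7 = 1.20 V.

V_out ≈ 1.20 V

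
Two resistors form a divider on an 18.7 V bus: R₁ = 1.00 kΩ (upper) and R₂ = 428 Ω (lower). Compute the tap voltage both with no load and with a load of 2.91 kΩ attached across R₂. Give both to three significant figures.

Unloaded: 5.60 V; loaded: 5.08 V

Open-circuit: V = 18.7 × 428/(1000 + 428) = 5.60 V.
With the load, R₂ becomes R₂‖R_L = 373.1 Ω, so V = 18.7 × 373.1/1373 = 5.08 V.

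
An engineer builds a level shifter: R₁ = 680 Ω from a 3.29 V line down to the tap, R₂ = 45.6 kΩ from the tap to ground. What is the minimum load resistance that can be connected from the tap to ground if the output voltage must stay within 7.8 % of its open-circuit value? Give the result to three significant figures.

R_L(min) ≈ 7.92 kΩ

Output resistance R_th = R₁‖R₂ = (680 × 45600)/46280 = 670.0 Ω.
The fractional drop is R_th/(R_th + R_L); requiring this ≤ 0.0780 gives R_L ≥ R_th(1/0.0780 − 1) = 670.0 × 11.82 = 7.92 kΩ.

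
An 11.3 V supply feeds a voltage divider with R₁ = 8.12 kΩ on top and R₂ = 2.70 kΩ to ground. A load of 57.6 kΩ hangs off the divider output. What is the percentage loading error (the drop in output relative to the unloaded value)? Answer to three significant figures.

3.40 %

The divider's output (Thévenin) resistance is R₁‖R₂ = 2.026 kΩ.
Fractional drop under load = R_th/(R_th + R_L) = 2.026 / (2.026 + 57.6) = 0.03398.
So the output falls by 3.40 %.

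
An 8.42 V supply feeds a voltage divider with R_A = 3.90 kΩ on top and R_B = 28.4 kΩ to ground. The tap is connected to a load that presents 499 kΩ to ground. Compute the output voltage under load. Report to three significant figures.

The load sits in parallel with R_B: R_B‖R_L = (28.4 × 499) / (28.4 + 499) = 26.87 kΩ.
V_out = 8.42 × 26.87 / (3.90 + 26.87) = 8.42 × 26.87/30.77 = 7.35 V.

V_out ≈ 7.35 V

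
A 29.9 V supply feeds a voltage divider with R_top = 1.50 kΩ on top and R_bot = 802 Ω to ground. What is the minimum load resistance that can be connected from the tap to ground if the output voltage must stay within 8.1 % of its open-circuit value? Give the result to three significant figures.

R_L(min) ≈ 5.93 kΩ

Output resistance R_th = R_top‖R_bot = (1500 × 802)/2302 = 522.6 Ω.
The fractional drop is R_th/(R_th + R_L); requiring this ≤ 0.0810 gives R_L ≥ R_th(1/0.0810 − 1) = 522.6 × 11.35 = 5.93 kΩ.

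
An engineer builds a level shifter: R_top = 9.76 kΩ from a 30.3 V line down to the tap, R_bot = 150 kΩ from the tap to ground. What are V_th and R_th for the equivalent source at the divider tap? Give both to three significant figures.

V_th is the open-circuit tap voltage: 30.3 × 150/(9.76 + 150) = 28.4 V.
With the supply zeroed, R_top and R_bot appear in parallel from the tap: R_th = R_top‖R_bot = (9.76 × 150)/159.8 = 9.16 kΩ.

V_th = 28.4 V, R_th = 9.16 kΩ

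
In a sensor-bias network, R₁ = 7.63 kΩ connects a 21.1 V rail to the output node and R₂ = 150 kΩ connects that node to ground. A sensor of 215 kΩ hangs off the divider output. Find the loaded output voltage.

The load sits in parallel with R₂: R₂‖R_L = (150 × 215) / (150 + 215) = 88.36 kΩ.
V_out = 21.1 × 88.36 / (7.63 + 88.36) = 21.1 × 88.36/95.99 = 19.4 V.

V_out ≈ 19.4 V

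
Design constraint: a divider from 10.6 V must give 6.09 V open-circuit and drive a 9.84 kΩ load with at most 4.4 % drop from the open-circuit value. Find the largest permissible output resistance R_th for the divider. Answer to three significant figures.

Loading drop = R_th/(R_th + R_L) ≤ 0.0440, so R_th ≤ R_L · ε/(1−ε) = 9.84 kΩ × 0.0440/0.9560 = 453 Ω.
(Any R1, R2 with R2/(R1+R2) = 0.575 and R1‖R2 ≤ 453 Ω will meet the spec.)

R_th ≤ 453 Ω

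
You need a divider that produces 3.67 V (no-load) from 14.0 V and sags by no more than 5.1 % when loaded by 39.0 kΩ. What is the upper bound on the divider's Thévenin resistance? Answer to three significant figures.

R_th ≤ 2.10 kΩ

Loading drop = R_th/(R_th + R_L) ≤ 0.0510, so R_th ≤ R_L · ε/(1−ε) = 39.0 kΩ × 0.0510/0.9490 = 2.10 kΩ.
(Any R1, R2 with R2/(R1+R2) = 0.262 and R1‖R2 ≤ 2.10 kΩ will meet the spec.)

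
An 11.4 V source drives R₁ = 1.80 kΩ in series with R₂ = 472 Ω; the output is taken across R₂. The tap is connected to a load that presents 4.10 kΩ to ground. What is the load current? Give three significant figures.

I_L ≈ 0.529 mA

R₂‖R_L = 423.3 Ω; V_out = 11.4 × 423.3/2223 = 2.170 V.
I_L = V_out / R_L = 2.170 / 4.10 kΩ = 0.529 mA.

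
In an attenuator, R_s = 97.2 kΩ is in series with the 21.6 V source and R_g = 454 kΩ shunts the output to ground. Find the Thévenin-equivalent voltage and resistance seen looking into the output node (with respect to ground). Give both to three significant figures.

V_th = 17.8 V, R_th = 80.1 kΩ

V_th is the open-circuit tap voltage: 21.6 × 454/(97.2 + 454) = 17.8 V.
With the supply zeroed, R_s and R_g appear in parallel from the tap: R_th = R_s‖R_g = (97.2 × 454)/551.2 = 80.1 kΩ.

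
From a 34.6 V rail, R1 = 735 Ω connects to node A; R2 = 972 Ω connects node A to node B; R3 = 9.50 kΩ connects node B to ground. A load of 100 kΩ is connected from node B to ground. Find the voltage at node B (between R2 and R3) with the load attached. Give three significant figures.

At node B, R3 is in parallel with the load: R3‖R_L = 8676 Ω.
Below node A the resistance is R2 + (R3‖R_L) = 9648 Ω, so V_A = 34.6 × 9648/10380 = 32.15 V.
Then V_B = V_A × (R3‖R_L)/(R2 + R3‖R_L) = 32.15 × 8676/9648 = 28.9 V.

V ≈ 28.9 V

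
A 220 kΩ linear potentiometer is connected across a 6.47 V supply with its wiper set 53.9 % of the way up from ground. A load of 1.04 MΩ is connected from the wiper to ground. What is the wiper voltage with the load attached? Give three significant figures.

The wiper splits the pot into (1−α)R = 101.4 kΩ above and αR = 118.6 kΩ below.
Lower section ‖ load = 106.4 kΩ.
V_wiper = 6.47 × 106.4/(101.4 + 106.4) = 3.31 V.

V ≈ 3.31 V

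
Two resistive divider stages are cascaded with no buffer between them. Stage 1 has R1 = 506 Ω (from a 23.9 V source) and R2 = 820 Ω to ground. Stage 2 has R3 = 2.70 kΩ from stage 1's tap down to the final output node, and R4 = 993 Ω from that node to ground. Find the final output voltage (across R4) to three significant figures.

Stage 2 presents R3+R4 = 3693 Ω as a load on stage 1's tap.
Stage 1's lower leg becomes R2‖(R3+R4) = 671.0 Ω, so V_mid = 23.9 × 671.0/1177 = 13.63 V.
Stage 2 is itself unloaded: V_out = V_mid × R4/(R3+R4) = 13.63 × 993/3693 = 3.66 V.

V_out ≈ 3.66 V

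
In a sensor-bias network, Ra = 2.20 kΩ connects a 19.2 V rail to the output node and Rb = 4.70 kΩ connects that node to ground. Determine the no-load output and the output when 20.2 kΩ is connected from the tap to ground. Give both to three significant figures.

Open-circuit: V = 19.2 × 4.70/(2.20 + 4.70) = 13.1 V.
With the load, Rb becomes Rb‖R_L = 3.813 kΩ, so V = 19.2 × 3.813/6.013 = 12.2 V.

Unloaded: 13.1 V; loaded: 12.2 V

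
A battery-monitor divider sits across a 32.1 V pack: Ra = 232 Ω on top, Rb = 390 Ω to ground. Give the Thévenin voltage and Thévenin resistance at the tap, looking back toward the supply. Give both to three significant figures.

V_th = 20.1 V, R_th = 145 Ω

V_th is the open-circuit tap voltage: 32.1 × 390/(232 + 390) = 20.1 V.
With the supply zeroed, Ra and Rb appear in parallel from the tap: R_th = Ra‖Rb = (232 × 390)/622.0 = 145 Ω.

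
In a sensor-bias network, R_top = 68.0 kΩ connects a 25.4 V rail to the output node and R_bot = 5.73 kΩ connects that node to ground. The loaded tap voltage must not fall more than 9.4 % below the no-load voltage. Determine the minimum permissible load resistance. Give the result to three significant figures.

R_L(min) ≈ 50.9 kΩ

Output resistance R_th = R_top‖R_bot = (68.0 × 5.73)/73.73 = 5.285 kΩ.
The fractional drop is R_th/(R_th + R_L); requiring this ≤ 0.0940 gives R_L ≥ R_th(1/0.0940 − 1) = 5.285 × 9.638 = 50.9 kΩ.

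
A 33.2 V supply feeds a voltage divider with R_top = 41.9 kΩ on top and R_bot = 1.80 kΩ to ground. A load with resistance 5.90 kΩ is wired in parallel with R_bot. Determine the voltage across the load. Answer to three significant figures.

V_out ≈ 1.06 V

The load sits in parallel with R_bot: R_bot‖R_L = (1.80 × 5.90) / (1.80 + 5.90) = 1.379 kΩ.
V_out = 33.2 × 1.379 / (41.9 + 1.379) = 33.2 × 1.379/43.28 = 1.06 V.
(Unloaded it would have been 1.37 V.)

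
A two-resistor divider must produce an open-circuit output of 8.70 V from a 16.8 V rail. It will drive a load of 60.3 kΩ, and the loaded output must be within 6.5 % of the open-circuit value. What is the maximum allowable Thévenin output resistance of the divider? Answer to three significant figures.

R_th ≤ 4.19 kΩ

Loading drop = R_th/(R_th + R_L) ≤ 0.0650, so R_th ≤ R_L · ε/(1−ε) = 60.3 kΩ × 0.0650/0.9350 = 4.19 kΩ.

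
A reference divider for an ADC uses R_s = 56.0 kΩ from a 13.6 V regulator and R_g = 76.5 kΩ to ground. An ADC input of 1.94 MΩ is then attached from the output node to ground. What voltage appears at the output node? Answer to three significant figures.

The load sits in parallel with R_g: R_g‖R_L = (76.5 × 1940) / (76.5 + 1940) = 73.60 kΩ.
V_out = 13.6 × 73.60 / (56.0 + 73.60) = 13.6 × 73.60/129.6 = 7.72 V.
(Unloaded it would have been 7.85 V.)

V_out ≈ 7.72 V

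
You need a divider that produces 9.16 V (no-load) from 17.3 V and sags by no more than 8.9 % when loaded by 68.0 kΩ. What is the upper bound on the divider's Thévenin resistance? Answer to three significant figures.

R_th ≤ 6.64 kΩ

Loading drop = R_th/(R_th + R_L) ≤ 0.0890, so R_th ≤ R_L · ε/(1−ε) = 68.0 kΩ × 0.0890/0.9110 = 6.64 kΩ.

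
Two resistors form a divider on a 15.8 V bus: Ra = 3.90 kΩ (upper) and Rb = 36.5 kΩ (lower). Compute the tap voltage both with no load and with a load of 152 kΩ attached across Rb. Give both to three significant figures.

Unloaded: 14.3 V; loaded: 14.0 V

Open-circuit: V = 15.8 × 36.5/(3.90 + 36.5) = 14.3 V.
With the load, Rb becomes Rb‖R_L = 29.43 kΩ, so V = 15.8 × 29.43/33.33 = 14.0 V.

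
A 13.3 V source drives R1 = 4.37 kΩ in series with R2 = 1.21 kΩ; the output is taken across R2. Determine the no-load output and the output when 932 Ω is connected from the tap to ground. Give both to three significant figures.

Open-circuit: V = 13.3 × 1210/(4370 + 1210) = 2.88 V.
With the load, R2 becomes R2‖R_L = 526.5 Ω, so V = 13.3 × 526.5/4896 = 1.43 V.

Unloaded: 2.88 V; loaded: 1.43 V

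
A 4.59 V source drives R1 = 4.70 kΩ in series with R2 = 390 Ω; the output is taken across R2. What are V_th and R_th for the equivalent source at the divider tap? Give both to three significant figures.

V_th = 0.352 V, R_th = 360 Ω

V_th is the open-circuit tap voltage: 4.59 × 390/(4700 + 390) = 0.352 V.
With the supply zeroed, R1 and R2 appear in parallel from the tap: R_th = R1‖R2 = (4700 × 390)/5090 = 360 Ω.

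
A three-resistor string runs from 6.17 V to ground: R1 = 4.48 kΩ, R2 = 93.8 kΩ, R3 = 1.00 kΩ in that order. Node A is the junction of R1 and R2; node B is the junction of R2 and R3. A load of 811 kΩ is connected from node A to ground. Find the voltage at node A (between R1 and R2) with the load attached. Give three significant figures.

Below node A the series string R2+R3 = 94.80 kΩ sits in parallel with the 811 kΩ load: 84.88 kΩ.
V_A = 6.17 × 84.88/(4.48 + 84.88) = 5.86 V.

V ≈ 5.86 V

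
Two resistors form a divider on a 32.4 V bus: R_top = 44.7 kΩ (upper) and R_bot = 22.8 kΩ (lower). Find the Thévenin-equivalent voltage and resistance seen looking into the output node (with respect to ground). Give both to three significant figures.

V_th = 10.9 V, R_th = 15.1 kΩ

V_th is the open-circuit tap voltage: 32.4 × 22.8/(44.7 + 22.8) = 10.9 V.
With the supply zeroed, R_top and R_bot appear in parallel from the tap: R_th = R_top‖R_bot = (44.7 × 22.8)/67.50 = 15.1 kΩ.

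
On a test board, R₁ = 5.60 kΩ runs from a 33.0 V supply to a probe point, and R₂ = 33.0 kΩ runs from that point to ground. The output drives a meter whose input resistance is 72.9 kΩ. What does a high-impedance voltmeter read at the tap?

V_out ≈ 26.5 V

The load sits in parallel with R₂: R₂‖R_L = (33.0 × 72.9) / (33.0 + 72.9) = 22.72 kΩ.
V_out = 33.0 × 22.72 / (5.60 + 22.72) = 33.0 × 22.72/28.32 = 26.5 V.
(Unloaded it would have been 28.2 V.)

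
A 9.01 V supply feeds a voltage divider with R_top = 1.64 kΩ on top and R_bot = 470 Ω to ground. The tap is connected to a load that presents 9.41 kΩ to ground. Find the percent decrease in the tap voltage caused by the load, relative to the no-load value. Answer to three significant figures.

3.74 %

The divider's output (Thévenin) resistance is R_top‖R_bot = 365.3 Ω.
Fractional drop under load = R_th/(R_th + R_L) = 365.3 / (365.3 + 9410) = 0.03737.
So the output falls by 3.74 %.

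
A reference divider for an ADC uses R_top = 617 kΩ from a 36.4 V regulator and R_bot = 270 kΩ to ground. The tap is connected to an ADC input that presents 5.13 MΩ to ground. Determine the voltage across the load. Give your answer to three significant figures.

V_out ≈ 10.7 V

The load sits in parallel with R_bot: R_bot‖R_L = (270 × 5130) / (270 + 5130) = 256.5 kΩ.
V_out = 36.4 × 256.5 / (617 + 256.5) = 36.4 × 256.5/873.5 = 10.7 V.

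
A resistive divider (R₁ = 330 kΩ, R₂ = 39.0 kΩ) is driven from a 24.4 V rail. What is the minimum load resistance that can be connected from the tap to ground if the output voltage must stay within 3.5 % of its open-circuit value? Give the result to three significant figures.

Output resistance R_th = R₁‖R₂ = (330 × 39.0)/369.0 = 34.88 kΩ.
The fractional drop is R_th/(R_th + R_L); requiring this ≤ 0.0350 gives R_L ≥ R_th(1/0.0350 − 1) = 34.88 × 27.57 = 962 kΩ.

R_L(min) ≈ 962 kΩ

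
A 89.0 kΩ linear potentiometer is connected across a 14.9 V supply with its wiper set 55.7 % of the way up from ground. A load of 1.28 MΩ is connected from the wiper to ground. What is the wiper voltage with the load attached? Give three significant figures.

The wiper splits the pot into (1−α)R = 39.43 kΩ above and αR = 49.57 kΩ below.
Lower section ‖ load = 47.72 kΩ.
V_wiper = 14.9 × 47.72/(39.43 + 47.72) = 8.16 V.

V ≈ 8.16 V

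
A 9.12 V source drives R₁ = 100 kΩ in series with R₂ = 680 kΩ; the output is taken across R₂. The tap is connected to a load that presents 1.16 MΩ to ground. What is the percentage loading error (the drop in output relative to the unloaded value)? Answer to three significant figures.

The divider's output (Thévenin) resistance is R₁‖R₂ = 87.18 kΩ.
Fractional drop under load = R_th/(R_th + R_L) = 87.18 / (87.18 + 1160) = 0.06990.
So the output falls by 6.99 %.

6.99 %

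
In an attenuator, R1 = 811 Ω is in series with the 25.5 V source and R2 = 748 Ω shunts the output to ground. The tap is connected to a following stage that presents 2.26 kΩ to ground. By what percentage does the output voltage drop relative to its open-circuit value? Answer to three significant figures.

Unloaded V = 25.5 × 748/1559 = 12.235 V.
Loaded: R2‖R_L = 562.0 Ω, giving V = 25.5 × 562.0/1373 = 10.438 V.
Drop = (12.235 − 10.438) / 12.235 = 14.7 %.

14.7 %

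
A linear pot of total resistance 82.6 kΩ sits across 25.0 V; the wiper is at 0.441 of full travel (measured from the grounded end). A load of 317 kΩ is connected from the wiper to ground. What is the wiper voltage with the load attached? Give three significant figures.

The wiper splits the pot into (1−α)R = 46.17 kΩ above and αR = 36.43 kΩ below.
Lower section ‖ load = 32.67 kΩ.
V_wiper = 25.0 × 32.67/(46.17 + 32.67) = 10.4 V.

V ≈ 10.4 V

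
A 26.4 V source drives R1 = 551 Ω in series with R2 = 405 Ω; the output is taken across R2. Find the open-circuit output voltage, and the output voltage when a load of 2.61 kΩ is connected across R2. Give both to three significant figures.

Unloaded: 11.2 V; loaded: 10.3 V

Open-circuit: V = 26.4 × 405/(551 + 405) = 11.2 V.
With the load, R2 becomes R2‖R_L = 350.6 Ω, so V = 26.4 × 350.6/901.6 = 10.3 V.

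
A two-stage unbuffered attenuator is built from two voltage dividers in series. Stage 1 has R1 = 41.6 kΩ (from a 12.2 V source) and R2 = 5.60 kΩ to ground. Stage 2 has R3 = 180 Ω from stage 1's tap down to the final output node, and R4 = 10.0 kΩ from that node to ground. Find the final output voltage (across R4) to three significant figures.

Stage 2 presents R3+R4 = 10180 Ω as a load on stage 1's tap.
Stage 1's lower leg becomes R2‖(R3+R4) = 3613 Ω, so V_mid = 12.2 × 3613/45210 = 0.9748 V.
Stage 2 is itself unloaded: V_out = V_mid × R4/(R3+R4) = 0.9748 × 10000/10180 = 0.958 V.

V_out ≈ 0.958 V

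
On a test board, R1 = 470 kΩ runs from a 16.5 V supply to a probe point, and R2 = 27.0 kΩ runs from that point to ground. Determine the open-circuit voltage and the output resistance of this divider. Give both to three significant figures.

V_th is the open-circuit tap voltage: 16.5 × 27.0/(470 + 27.0) = 0.896 V.
With the supply zeroed, R1 and R2 appear in parallel from the tap: R_th = R1‖R2 = (470 × 27.0)/497.0 = 25.5 kΩ.

V_th = 0.896 V, R_th = 25.5 kΩ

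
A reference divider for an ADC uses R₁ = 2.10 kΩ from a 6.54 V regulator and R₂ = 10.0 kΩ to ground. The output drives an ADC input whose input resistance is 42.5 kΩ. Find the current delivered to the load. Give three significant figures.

I_L ≈ 0.122 mA

R₂‖R_L = 8.095 kΩ; V_out = 6.54 × 8.095/10.20 = 5.193 V.
I_L = V_out / R_L = 5.193 / 42.5 kΩ = 0.122 mA.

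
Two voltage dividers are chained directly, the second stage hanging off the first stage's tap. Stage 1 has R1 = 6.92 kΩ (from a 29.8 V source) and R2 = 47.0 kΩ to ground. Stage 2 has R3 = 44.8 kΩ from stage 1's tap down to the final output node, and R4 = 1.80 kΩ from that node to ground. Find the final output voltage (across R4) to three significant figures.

V_out ≈ 0.888 V

Stage 2 presents R3+R4 = 46.60 kΩ as a load on stage 1's tap.
Stage 1's lower leg becomes R2‖(R3+R4) = 23.40 kΩ, so V_mid = 29.8 × 23.40/30.32 = 23.00 V.
Stage 2 is itself unloaded: V_out = V_mid × R4/(R3+R4) = 23.00 × 1.80/46.60 = 0.888 V.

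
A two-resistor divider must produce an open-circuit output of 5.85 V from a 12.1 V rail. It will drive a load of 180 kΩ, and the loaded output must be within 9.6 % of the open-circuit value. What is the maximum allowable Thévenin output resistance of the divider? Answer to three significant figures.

Loading drop = R_th/(R_th + R_L) ≤ 0.0960, so R_th ≤ R_L · ε/(1−ε) = 180 kΩ × 0.0960/0.9040 = 19.1 kΩ.

R_th ≤ 19.1 kΩ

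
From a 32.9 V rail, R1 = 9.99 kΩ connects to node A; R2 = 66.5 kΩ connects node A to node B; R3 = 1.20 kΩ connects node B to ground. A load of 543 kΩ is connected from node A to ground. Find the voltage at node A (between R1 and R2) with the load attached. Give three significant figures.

V ≈ 28.2 V

Below node A the series string R2+R3 = 67.70 kΩ sits in parallel with the 543 kΩ load: 60.20 kΩ.
V_A = 32.9 × 60.20/(9.99 + 60.20) = 28.2 V.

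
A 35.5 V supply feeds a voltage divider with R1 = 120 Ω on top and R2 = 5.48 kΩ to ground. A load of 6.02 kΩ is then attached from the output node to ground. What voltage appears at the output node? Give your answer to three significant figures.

The load sits in parallel with R2: R2‖R_L = (5480 × 6020) / (5480 + 6020) = 2869 Ω.
V_out = 35.5 × 2869 / (120 + 2869) = 35.5 × 2869/2989 = 34.1 V.
(Unloaded it would have been 34.7 V.)

V_out ≈ 34.1 V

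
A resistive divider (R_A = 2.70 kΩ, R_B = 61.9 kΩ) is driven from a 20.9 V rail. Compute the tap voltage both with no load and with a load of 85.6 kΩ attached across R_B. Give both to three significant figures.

Unloaded: 20.0 V; loaded: 19.4 V

Open-circuit: V = 20.9 × 61.9/(2.70 + 61.9) = 20.0 V.
With the load, R_B becomes R_B‖R_L = 35.92 kΩ, so V = 20.9 × 35.92/38.62 = 19.4 V.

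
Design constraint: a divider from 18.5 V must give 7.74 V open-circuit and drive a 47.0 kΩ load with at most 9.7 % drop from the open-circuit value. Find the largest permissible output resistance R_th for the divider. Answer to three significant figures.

R_th ≤ 5.05 kΩ

Loading drop = R_th/(R_th + R_L) ≤ 0.0970, so R_th ≤ R_L · ε/(1−ε) = 47.0 kΩ × 0.0970/0.9030 = 5.05 kΩ.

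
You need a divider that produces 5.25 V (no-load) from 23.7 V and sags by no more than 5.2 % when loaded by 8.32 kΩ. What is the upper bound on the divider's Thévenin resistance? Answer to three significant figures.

Loading drop = R_th/(R_th + R_L) ≤ 0.0520, so R_th ≤ R_L · ε/(1−ε) = 8.32 kΩ × 0.0520/0.9480 = 456 Ω.

R_th ≤ 456 Ω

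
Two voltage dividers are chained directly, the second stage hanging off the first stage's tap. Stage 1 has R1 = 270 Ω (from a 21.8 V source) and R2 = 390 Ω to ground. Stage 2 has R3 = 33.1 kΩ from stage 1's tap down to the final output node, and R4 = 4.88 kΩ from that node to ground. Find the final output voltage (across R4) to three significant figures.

V_out ≈ 1.65 V

Stage 2 presents R3+R4 = 37980 Ω as a load on stage 1's tap.
Stage 1's lower leg becomes R2‖(R3+R4) = 386.0 Ω, so V_mid = 21.8 × 386.0/656.0 = 12.83 V.
Stage 2 is itself unloaded: V_out = V_mid × R4/(R3+R4) = 12.83 × 4880/37980 = 1.65 V.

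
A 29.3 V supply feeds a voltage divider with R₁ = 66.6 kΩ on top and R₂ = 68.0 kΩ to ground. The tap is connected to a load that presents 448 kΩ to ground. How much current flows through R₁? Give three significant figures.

I ≈ 0.233 mA

R₂‖R_L = 59.04 kΩ, so the source sees R₁ + R₂‖R_L = 125.6 kΩ.
I = 29.3 V / 125.6 kΩ = 0.233 mA.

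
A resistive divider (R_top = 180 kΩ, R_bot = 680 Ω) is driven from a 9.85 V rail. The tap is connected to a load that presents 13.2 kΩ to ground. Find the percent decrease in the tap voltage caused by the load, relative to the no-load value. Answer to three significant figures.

The divider's output (Thévenin) resistance is R_top‖R_bot = 677.4 Ω.
Fractional drop under load = R_th/(R_th + R_L) = 677.4 / (677.4 + 13200) = 0.04882.
So the output falls by 4.88 %.

4.88 %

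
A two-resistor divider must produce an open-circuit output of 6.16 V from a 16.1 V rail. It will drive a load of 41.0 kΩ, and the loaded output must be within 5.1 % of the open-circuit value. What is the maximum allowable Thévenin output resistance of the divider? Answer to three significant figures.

Loading drop = R_th/(R_th + R_L) ≤ 0.0510, so R_th ≤ R_L · ε/(1−ε) = 41.0 kΩ × 0.0510/0.9490 = 2.20 kΩ.

R_th ≤ 2.20 kΩ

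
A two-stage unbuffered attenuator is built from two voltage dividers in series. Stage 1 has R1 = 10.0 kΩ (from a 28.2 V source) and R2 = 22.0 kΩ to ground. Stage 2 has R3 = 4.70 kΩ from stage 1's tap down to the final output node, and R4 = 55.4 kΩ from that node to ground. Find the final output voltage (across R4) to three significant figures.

V_out ≈ 16.0 V

Stage 2 presents R3+R4 = 60.10 kΩ as a load on stage 1's tap.
Stage 1's lower leg becomes R2‖(R3+R4) = 16.10 kΩ, so V_mid = 28.2 × 16.10/26.10 = 17.40 V.
Stage 2 is itself unloaded: V_out = V_mid × R4/(R3+R4) = 17.40 × 55.4/60.10 = 16.0 V.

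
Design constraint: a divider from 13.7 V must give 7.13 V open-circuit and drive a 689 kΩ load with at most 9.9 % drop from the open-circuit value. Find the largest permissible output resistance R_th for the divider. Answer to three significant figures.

Loading drop = R_th/(R_th + R_L) ≤ 0.0990, so R_th ≤ R_L · ε/(1−ε) = 689 kΩ × 0.0990/0.9010 = 75.7 kΩ.

R_th ≤ 75.7 kΩ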